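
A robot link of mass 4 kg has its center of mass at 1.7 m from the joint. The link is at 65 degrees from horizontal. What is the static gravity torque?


tau = m*g*L*cos(angle)
= 4 * 9.81 * 1.7 * cos(65 deg)
= 4 * 9.81 * 1.7 * 0.4226
= 28.192 Nm


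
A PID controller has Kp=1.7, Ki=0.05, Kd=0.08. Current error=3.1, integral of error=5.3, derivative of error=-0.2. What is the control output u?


u = Kp*e + Ki*int(e) + Kd*de/dt
= 1.7*3.1 + 0.05*5.3 + 0.08*(-0.2)
= 5.27 + 0.265 + -0.016
= 5.519


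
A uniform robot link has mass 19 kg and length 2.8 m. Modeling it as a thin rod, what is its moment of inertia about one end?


I = (1/3) * m * L^2
= (1/3) * 19 * 2.8^2
= 0.333333 * 19 * 7.84
= 49.6533 kg*m^2


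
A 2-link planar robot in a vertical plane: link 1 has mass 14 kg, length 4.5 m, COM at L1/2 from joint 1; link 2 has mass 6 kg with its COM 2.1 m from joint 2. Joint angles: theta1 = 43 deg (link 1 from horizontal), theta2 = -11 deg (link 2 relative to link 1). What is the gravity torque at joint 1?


Horizontal distance from joint 1 to link-1 COM:
  x_c1 = (L1/2)*cos(t1) = 2.25 * 0.7314 = 1.6455 m
Horizontal distance from joint 1 to link-2 COM:
  x_c2 = L1*cos(t1) + Lc2*cos(t1+t2)
       = 4.5*0.7314 + 2.1*0.848 = 5.072 m
tau1 = m1*g*x_c1 + m2*g*x_c2
     = 14*9.81*1.6455 + 6*9.81*5.072
     = 225.9993 + 298.5375
     = 524.5368 Nm


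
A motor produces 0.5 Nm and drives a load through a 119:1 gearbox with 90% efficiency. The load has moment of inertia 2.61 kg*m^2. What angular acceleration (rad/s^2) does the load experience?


tau_out = tau_motor * N * eta
= 0.5 * 119 * 0.9 = 53.55 Nm
alpha = tau_out / I = 53.55 / 2.61
= 20.5172 rad/s^2


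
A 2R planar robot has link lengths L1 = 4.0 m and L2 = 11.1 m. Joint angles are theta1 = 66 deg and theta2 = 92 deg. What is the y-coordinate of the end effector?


Convert angles to radians: theta1 = 1.1519, theta2 = 1.6057
y = L1*sin(theta1) + L2*sin(theta1+theta2)
y = 3.6542 + 4.1581
y = 7.8123


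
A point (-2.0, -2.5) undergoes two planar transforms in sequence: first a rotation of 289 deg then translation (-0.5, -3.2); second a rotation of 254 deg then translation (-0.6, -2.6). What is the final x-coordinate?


After transform 1:
x1 = cos(289)*-2.0 - sin(289)*-2.5 + -0.5 = -3.5149
y1 = sin(289)*-2.0 + cos(289)*-2.5 + -3.2 = -2.1229
After transform 2:
x2 = cos(254)*-3.5149 - sin(254)*-2.1229 + -0.6
= -1.6718


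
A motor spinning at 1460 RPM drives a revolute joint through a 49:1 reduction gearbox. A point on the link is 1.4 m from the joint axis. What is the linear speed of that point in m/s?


omega_motor = 1460 * 2*pi/60 = 152.8908 rad/s
omega_joint = omega_motor / 49 = 3.1202 rad/s
v = omega_joint * r = 3.1202 * 1.4
= 4.3683 m/s


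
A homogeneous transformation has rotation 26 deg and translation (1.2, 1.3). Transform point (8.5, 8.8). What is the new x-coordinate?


x' = cos(theta)*px - sin(theta)*py + tx
= 0.8988*8.5 - 0.4384*8.8 + 1.2
= 4.9821


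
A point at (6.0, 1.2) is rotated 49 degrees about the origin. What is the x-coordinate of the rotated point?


x' = x*cos(theta) - y*sin(theta)
cos(49 deg) = 0.6561, sin(49 deg) = 0.7547
x' = 6.0 * 0.6561 - 1.2 * 0.7547
= 3.9364 - 0.9057
= 3.0307


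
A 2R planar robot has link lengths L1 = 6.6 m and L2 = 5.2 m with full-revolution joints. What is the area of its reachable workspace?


r_max = L1 + L2 = 11.8 m
r_min = |L1 - L2| = 1.4 m
Area = pi*(r_max^2 - r_min^2)
= pi*(139.24 - 1.96)
= pi * 137.28
= 431.2778 m^2


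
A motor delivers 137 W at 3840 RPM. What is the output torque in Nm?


omega = 3840 * 2*pi/60 = 402.1239 rad/s
tau = P / omega = 137 / 402.1239
= 0.3407 Nm


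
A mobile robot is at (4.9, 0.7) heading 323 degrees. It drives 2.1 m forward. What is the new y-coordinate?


y_new = y0 + d*sin(theta)
= 0.7 + 2.1*sin(323)
= 0.7 + -1.2638
= -0.5638


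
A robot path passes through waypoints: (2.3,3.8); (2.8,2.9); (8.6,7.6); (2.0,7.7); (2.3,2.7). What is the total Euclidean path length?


Segment lengths:
  seg1 = sqrt((0.5)^2 + (-0.9)^2) = 1.0296
  seg2 = sqrt((5.8)^2 + (4.7)^2) = 7.4653
  seg3 = sqrt((-6.6)^2 + (0.1)^2) = 6.6008
  seg4 = sqrt((0.3)^2 + (-5.0)^2) = 5.009
Total = 20.1046


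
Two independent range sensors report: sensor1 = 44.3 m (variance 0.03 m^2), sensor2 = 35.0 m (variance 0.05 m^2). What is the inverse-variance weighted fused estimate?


w1 = (1/var1) / (1/var1 + 1/var2)
   = 33.3333 / (33.3333 + 20.0) = 0.625
w2 = 1 - w1 = 0.375
fused = w1*s1 + w2*s2 = 27.6875 + 13.125
= 40.8125 m


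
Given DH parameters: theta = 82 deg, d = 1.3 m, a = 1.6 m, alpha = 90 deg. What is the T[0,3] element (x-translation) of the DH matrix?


T[0,3] = a * cos(theta)
= 1.6 * cos(82 deg)
= 1.6 * 0.1392
= 0.2227


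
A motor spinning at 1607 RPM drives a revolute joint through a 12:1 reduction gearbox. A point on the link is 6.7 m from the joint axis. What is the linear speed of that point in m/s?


omega_motor = 1607 * 2*pi/60 = 168.2846 rad/s
omega_joint = omega_motor / 12 = 14.0237 rad/s
v = omega_joint * r = 14.0237 * 6.7
= 93.9589 m/s


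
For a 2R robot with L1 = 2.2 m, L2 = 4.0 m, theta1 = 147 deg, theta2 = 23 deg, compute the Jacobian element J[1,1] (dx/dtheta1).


J[1,1] = -L1*sin(t1) - L2*sin(t1+t2)
= -2.2*sin(147) - 4.0*sin(170)
= -1.8928


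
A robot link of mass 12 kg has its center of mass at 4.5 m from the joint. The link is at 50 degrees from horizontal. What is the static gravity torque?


tau = m*g*L*cos(angle)
= 12 * 9.81 * 4.5 * cos(50 deg)
= 12 * 9.81 * 4.5 * 0.6428
= 340.5103 Nm


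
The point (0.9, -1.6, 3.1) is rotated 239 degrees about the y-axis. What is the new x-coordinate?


Rotation about y-axis: x' = x*cos(theta) + z*sin(theta)
= 0.9 * -0.515 + 3.1 * -0.8572
= -3.1208


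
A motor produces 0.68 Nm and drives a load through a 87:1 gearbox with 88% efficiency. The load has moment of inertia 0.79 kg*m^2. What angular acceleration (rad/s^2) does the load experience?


tau_out = tau_motor * N * eta
= 0.68 * 87 * 0.88 = 52.0608 Nm
alpha = tau_out / I = 52.0608 / 0.79
= 65.8997 rad/s^2


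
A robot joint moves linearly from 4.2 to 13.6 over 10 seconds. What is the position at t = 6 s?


s = t/T = 6/10 = 0.6
p(t) = p0 + (pf-p0)*s
= 4.2 + (13.6 - 4.2) * 0.6
= 9.84


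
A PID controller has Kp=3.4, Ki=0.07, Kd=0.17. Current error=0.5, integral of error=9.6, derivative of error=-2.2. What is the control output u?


u = Kp*e + Ki*int(e) + Kd*de/dt
= 3.4*0.5 + 0.07*9.6 + 0.17*(-2.2)
= 1.7 + 0.672 + -0.374
= 1.998


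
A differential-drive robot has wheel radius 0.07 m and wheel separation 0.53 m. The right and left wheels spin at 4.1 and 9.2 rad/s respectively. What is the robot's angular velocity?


vR = r*wR = 0.07*4.1 = 0.287 m/s
vL = r*wL = 0.07*9.2 = 0.644 m/s
v = (vR+vL)/2 = 0.4655 m/s
omega = (vR-vL)/L = -0.6736 rad/s
angular velocity = -0.6736 rad/s


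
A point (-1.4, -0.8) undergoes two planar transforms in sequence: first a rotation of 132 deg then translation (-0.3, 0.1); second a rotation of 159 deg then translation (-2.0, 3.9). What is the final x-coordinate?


After transform 1:
x1 = cos(132)*-1.4 - sin(132)*-0.8 + -0.3 = 1.2313
y1 = sin(132)*-1.4 + cos(132)*-0.8 + 0.1 = -0.4051
After transform 2:
x2 = cos(159)*1.2313 - sin(159)*-0.4051 + -2.0
= -3.0043


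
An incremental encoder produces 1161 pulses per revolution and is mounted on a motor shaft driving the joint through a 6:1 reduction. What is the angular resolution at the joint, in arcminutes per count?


counts per rev = 1161
effective counts at joint = 1161 * 6 = 6966
resolution = 360*60 / 6966
= 3.1008 arcmin/count


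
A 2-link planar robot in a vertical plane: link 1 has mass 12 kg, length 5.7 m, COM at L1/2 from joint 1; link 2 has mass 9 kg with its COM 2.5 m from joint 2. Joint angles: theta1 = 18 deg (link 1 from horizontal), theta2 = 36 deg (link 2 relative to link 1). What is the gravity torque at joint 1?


Horizontal distance from joint 1 to link-1 COM:
  x_c1 = (L1/2)*cos(t1) = 2.85 * 0.9511 = 2.7105 m
Horizontal distance from joint 1 to link-2 COM:
  x_c2 = L1*cos(t1) + Lc2*cos(t1+t2)
       = 5.7*0.9511 + 2.5*0.5878 = 6.8905 m
tau1 = m1*g*x_c1 + m2*g*x_c2
     = 12*9.81*2.7105 + 9*9.81*6.8905
     = 319.0814 + 608.3609
     = 927.4423 Nm


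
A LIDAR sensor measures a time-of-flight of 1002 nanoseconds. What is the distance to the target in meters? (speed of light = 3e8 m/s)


tof = 1002 ns = 1.002e-06 s
dist = c * tof / 2
= 3e8 * 1.002e-06 / 2
= 150.3 m


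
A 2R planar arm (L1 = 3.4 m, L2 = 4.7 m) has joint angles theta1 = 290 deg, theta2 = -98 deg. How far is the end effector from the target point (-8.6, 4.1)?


End effector via forward kinematics:
x = L1*cos(t1) + L2*cos(t1+t2) = -3.4344
y = L1*sin(t1) + L2*sin(t1+t2) = -4.1721
Distance to target:
d = sqrt((-8.6 - -3.4344)^2 + (4.1 - -4.1721)^2)
= sqrt(26.6832 + 68.4283)
= 9.7525 m


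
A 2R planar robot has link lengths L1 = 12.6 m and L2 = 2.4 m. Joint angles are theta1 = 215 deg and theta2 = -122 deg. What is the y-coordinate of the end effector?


Convert angles to radians: theta1 = 3.7525, theta2 = -2.1293
y = L1*sin(theta1) + L2*sin(theta1+theta2)
y = -7.2271 + 2.3967
y = -4.8304


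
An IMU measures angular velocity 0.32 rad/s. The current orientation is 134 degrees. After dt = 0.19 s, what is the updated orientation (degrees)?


delta_theta = w * dt = 0.32 * 0.19 = 0.0608 rad
= 3.4836 deg
theta_new = 134 + 3.4836 = 137.4836 deg


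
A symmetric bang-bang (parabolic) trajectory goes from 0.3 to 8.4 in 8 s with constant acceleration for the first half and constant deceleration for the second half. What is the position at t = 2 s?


Symmetric rest-to-rest: each phase covers (pf-p0)/2 in time T/2. 0.5*a*(T/2)^2 = (pf-p0)/2 => a = 4*(pf-p0)/T^2
a = 4*(8.4-0.3)/8^2 = 0.5062
t = 2 is in the acceleration phase (t <= T/2).
p = p0 + 0.5*a*t^2 = 0.3 + 0.5*0.5062*2^2
= 1.3125


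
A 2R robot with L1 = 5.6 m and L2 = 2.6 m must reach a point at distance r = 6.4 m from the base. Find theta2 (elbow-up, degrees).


cos(theta2) = (r^2 - L1^2 - L2^2) / (2*L1*L2)
cos(theta2) = (40.96 - 31.36 - 6.76) / 29.12
cos(theta2) = 0.097527
theta2 = 84.4032 degrees


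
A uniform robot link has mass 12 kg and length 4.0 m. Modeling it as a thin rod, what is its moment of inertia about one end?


I = (1/3) * m * L^2
= (1/3) * 12 * 4.0^2
= 0.333333 * 12 * 16.0
= 64.0 kg*m^2


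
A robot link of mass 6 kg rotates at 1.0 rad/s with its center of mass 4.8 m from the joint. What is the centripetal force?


F = m * omega^2 * r
= 6 * 1.0^2 * 4.8
= 6 * 1.0 * 4.8
= 28.8 N


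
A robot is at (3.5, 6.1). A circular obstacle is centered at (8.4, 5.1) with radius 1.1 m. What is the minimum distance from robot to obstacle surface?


center_dist = sqrt((3.5-8.4)^2 + (6.1-5.1)^2)
= sqrt(24.01 + 1.0)
= 5.001
min_dist = center_dist - radius = 5.001 - 1.1 = 3.901 m


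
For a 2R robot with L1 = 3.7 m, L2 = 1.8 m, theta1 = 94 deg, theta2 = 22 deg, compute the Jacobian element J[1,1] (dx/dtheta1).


J[1,1] = -L1*sin(t1) - L2*sin(t1+t2)
= -3.7*sin(94) - 1.8*sin(116)
= -5.3088


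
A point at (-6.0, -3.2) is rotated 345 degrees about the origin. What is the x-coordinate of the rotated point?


x' = x*cos(theta) - y*sin(theta)
cos(345 deg) = 0.9659, sin(345 deg) = -0.2588
x' = -6.0 * 0.9659 - -3.2 * -0.2588
= -5.7956 - 0.8282
= -6.6238


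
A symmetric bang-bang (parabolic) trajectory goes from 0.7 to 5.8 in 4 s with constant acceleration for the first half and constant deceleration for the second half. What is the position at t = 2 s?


Symmetric rest-to-rest: each phase covers (pf-p0)/2 in time T/2. 0.5*a*(T/2)^2 = (pf-p0)/2 => a = 4*(pf-p0)/T^2
a = 4*(5.8-0.7)/4^2 = 1.275
t = 2 is in the acceleration phase (t <= T/2).
p = p0 + 0.5*a*t^2 = 0.7 + 0.5*1.275*2^2
= 3.25


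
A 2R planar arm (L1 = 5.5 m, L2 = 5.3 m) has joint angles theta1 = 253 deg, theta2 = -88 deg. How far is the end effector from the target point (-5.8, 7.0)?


End effector via forward kinematics:
x = L1*cos(t1) + L2*cos(t1+t2) = -6.7275
y = L1*sin(t1) + L2*sin(t1+t2) = -3.8879
Distance to target:
d = sqrt((-5.8 - -6.7275)^2 + (7.0 - -3.8879)^2)
= sqrt(0.8602 + 118.5471)
= 10.9274 m


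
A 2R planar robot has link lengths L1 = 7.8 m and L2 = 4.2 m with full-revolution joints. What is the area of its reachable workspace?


r_max = L1 + L2 = 12.0 m
r_min = |L1 - L2| = 3.6 m
Area = pi*(r_max^2 - r_min^2)
= pi*(144.0 - 12.96)
= pi * 131.04
= 411.6743 m^2


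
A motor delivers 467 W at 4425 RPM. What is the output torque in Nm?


omega = 4425 * 2*pi/60 = 463.3849 rad/s
tau = P / omega = 467 / 463.3849
= 1.0078 Nm


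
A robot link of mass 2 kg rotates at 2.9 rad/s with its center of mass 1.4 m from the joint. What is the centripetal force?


F = m * omega^2 * r
= 2 * 2.9^2 * 1.4
= 2 * 8.41 * 1.4
= 23.548 N


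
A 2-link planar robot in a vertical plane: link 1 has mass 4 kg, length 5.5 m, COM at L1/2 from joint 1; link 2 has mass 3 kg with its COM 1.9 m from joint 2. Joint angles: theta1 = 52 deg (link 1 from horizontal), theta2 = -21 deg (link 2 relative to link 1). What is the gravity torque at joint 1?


Horizontal distance from joint 1 to link-1 COM:
  x_c1 = (L1/2)*cos(t1) = 2.75 * 0.6157 = 1.6931 m
Horizontal distance from joint 1 to link-2 COM:
  x_c2 = L1*cos(t1) + Lc2*cos(t1+t2)
       = 5.5*0.6157 + 1.9*0.8572 = 5.0148 m
tau1 = m1*g*x_c1 + m2*g*x_c2
     = 4*9.81*1.6931 + 3*9.81*5.0148
     = 66.436 + 147.5843
     = 214.0203 Nm


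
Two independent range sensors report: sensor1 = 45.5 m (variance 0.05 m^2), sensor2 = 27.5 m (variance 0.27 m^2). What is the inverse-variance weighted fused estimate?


w1 = (1/var1) / (1/var1 + 1/var2)
   = 20.0 / (20.0 + 3.7037) = 0.8438
w2 = 1 - w1 = 0.1562
fused = w1*s1 + w2*s2 = 38.3906 + 4.2969
= 42.6875 m


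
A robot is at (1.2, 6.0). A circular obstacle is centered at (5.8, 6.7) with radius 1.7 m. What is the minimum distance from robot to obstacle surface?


center_dist = sqrt((1.2-5.8)^2 + (6.0-6.7)^2)
= sqrt(21.16 + 0.49)
= 4.653
min_dist = center_dist - radius = 4.653 - 1.7 = 2.953 m


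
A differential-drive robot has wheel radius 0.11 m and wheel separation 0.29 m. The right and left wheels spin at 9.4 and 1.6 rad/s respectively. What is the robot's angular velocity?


vR = r*wR = 0.11*9.4 = 1.034 m/s
vL = r*wL = 0.11*1.6 = 0.176 m/s
v = (vR+vL)/2 = 0.605 m/s
omega = (vR-vL)/L = 2.9586 rad/s
angular velocity = 2.9586 rad/s


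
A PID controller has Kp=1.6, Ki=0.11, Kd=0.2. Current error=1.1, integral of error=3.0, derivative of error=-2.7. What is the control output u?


u = Kp*e + Ki*int(e) + Kd*de/dt
= 1.6*1.1 + 0.11*3.0 + 0.2*(-2.7)
= 1.76 + 0.33 + -0.54
= 1.55


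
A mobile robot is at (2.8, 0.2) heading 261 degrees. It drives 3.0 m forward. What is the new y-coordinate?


y_new = y0 + d*sin(theta)
= 0.2 + 3.0*sin(261)
= 0.2 + -2.9631
= -2.7631


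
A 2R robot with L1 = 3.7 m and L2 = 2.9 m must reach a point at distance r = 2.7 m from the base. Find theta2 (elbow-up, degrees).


cos(theta2) = (r^2 - L1^2 - L2^2) / (2*L1*L2)
cos(theta2) = (7.29 - 13.69 - 8.41) / 21.46
cos(theta2) = -0.690121
theta2 = 133.6397 degrees


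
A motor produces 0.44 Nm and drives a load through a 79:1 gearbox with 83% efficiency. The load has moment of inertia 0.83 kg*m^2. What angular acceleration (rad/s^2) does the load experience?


tau_out = tau_motor * N * eta
= 0.44 * 79 * 0.83 = 28.8508 Nm
alpha = tau_out / I = 28.8508 / 0.83
= 34.76 rad/s^2


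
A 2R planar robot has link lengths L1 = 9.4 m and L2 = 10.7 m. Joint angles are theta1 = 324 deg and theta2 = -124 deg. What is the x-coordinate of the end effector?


Convert angles to radians: theta1 = 5.6549, theta2 = -2.1642
x = L1*cos(theta1) + L2*cos(theta1+theta2)
x = 7.6048 + -10.0547
x = -2.45


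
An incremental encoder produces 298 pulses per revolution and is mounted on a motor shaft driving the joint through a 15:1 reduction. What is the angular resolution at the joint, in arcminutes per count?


counts per rev = 298
effective counts at joint = 298 * 15 = 4470
resolution = 360*60 / 4470
= 4.8322 arcmin/count


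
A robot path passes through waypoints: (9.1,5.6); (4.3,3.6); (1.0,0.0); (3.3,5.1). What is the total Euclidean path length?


Segment lengths:
  seg1 = sqrt((-4.8)^2 + (-2.0)^2) = 5.2
  seg2 = sqrt((-3.3)^2 + (-3.6)^2) = 4.8836
  seg3 = sqrt((2.3)^2 + (5.1)^2) = 5.5946
Total = 15.6783


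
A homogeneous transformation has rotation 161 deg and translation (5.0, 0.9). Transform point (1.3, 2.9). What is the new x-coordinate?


x' = cos(theta)*px - sin(theta)*py + tx
= -0.9455*1.3 - 0.3256*2.9 + 5.0
= 2.8267


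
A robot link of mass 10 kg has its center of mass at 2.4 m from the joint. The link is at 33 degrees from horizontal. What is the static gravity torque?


tau = m*g*L*cos(angle)
= 10 * 9.81 * 2.4 * cos(33 deg)
= 10 * 9.81 * 2.4 * 0.8387
= 197.4566 Nm


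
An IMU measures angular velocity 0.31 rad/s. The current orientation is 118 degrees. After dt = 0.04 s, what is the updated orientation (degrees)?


delta_theta = w * dt = 0.31 * 0.04 = 0.0124 rad
= 0.7105 deg
theta_new = 118 + 0.7105 = 118.7105 deg


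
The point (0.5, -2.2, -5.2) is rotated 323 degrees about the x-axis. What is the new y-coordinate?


Rotation about x-axis: y' = y*cos(theta) - z*sin(theta)
= -2.2 * 0.7986 - -5.2 * -0.6018
= -4.8864


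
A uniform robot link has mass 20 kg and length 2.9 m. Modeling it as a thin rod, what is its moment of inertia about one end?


I = (1/3) * m * L^2
= (1/3) * 20 * 2.9^2
= 0.333333 * 20 * 8.41
= 56.0667 kg*m^2


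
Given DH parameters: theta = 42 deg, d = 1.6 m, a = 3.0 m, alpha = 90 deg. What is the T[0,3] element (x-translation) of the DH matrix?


T[0,3] = a * cos(theta)
= 3.0 * cos(42 deg)
= 3.0 * 0.7431
= 2.2294


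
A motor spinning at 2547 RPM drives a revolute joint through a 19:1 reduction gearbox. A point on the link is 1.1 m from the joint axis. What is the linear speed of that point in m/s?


omega_motor = 2547 * 2*pi/60 = 266.7212 rad/s
omega_joint = omega_motor / 19 = 14.038 rad/s
v = omega_joint * r = 14.038 * 1.1
= 15.4418 m/s


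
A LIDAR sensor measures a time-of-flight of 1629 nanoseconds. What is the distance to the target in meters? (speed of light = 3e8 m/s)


tof = 1629 ns = 1.629e-06 s
dist = c * tof / 2
= 3e8 * 1.629e-06 / 2
= 244.35 m


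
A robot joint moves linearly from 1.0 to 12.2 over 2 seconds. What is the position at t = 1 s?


s = t/T = 1/2 = 0.5
p(t) = p0 + (pf-p0)*s
= 1.0 + (12.2 - 1.0) * 0.5
= 6.6


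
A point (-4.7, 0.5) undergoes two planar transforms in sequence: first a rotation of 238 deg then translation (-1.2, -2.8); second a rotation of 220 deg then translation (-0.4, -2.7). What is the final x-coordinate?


After transform 1:
x1 = cos(238)*-4.7 - sin(238)*0.5 + -1.2 = 1.7146
y1 = sin(238)*-4.7 + cos(238)*0.5 + -2.8 = 0.9209
After transform 2:
x2 = cos(220)*1.7146 - sin(220)*0.9209 + -0.4
= -1.1216


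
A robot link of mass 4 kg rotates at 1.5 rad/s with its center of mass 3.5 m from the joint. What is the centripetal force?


F = m * omega^2 * r
= 4 * 1.5^2 * 3.5
= 4 * 2.25 * 3.5
= 31.5 N


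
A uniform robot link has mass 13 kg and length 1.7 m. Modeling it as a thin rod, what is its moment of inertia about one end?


I = (1/3) * m * L^2
= (1/3) * 13 * 1.7^2
= 0.333333 * 13 * 2.89
= 12.5233 kg*m^2


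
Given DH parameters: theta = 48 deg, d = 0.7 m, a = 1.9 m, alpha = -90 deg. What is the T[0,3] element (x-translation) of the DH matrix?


T[0,3] = a * cos(theta)
= 1.9 * cos(48 deg)
= 1.9 * 0.6691
= 1.2713


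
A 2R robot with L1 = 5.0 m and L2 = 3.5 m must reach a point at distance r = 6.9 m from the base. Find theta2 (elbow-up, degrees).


cos(theta2) = (r^2 - L1^2 - L2^2) / (2*L1*L2)
cos(theta2) = (47.61 - 25.0 - 12.25) / 35.0
cos(theta2) = 0.296
theta2 = 72.7825 degrees


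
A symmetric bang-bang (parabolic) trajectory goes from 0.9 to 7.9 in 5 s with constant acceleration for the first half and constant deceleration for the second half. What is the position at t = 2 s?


Symmetric rest-to-rest: each phase covers (pf-p0)/2 in time T/2. 0.5*a*(T/2)^2 = (pf-p0)/2 => a = 4*(pf-p0)/T^2
a = 4*(7.9-0.9)/5^2 = 1.12
t = 2 is in the acceleration phase (t <= T/2).
p = p0 + 0.5*a*t^2 = 0.9 + 0.5*1.12*2^2
= 3.14


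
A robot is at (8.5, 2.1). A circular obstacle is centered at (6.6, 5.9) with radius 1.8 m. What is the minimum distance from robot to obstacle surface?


center_dist = sqrt((8.5-6.6)^2 + (2.1-5.9)^2)
= sqrt(3.61 + 14.44)
= 4.2485
min_dist = center_dist - radius = 4.2485 - 1.8 = 2.4485 m


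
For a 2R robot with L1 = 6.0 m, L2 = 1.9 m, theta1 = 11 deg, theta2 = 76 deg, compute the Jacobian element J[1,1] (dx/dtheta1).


J[1,1] = -L1*sin(t1) - L2*sin(t1+t2)
= -6.0*sin(11) - 1.9*sin(87)
= -3.0423


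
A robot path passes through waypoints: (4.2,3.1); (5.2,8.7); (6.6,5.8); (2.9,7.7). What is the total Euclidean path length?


Segment lengths:
  seg1 = sqrt((1.0)^2 + (5.6)^2) = 5.6886
  seg2 = sqrt((1.4)^2 + (-2.9)^2) = 3.2202
  seg3 = sqrt((-3.7)^2 + (1.9)^2) = 4.1593
Total = 13.0682


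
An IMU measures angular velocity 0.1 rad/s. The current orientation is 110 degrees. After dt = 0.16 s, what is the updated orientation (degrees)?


delta_theta = w * dt = 0.1 * 0.16 = 0.016 rad
= 0.9167 deg
theta_new = 110 + 0.9167 = 110.9167 deg


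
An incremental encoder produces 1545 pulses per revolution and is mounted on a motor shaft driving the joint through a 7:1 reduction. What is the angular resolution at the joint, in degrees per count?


counts per rev = 1545
effective counts at joint = 1545 * 7 = 10815
resolution = 360 / 10815
= 0.0333 deg/count


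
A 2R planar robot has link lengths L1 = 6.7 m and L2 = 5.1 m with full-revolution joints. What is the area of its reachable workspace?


r_max = L1 + L2 = 11.8 m
r_min = |L1 - L2| = 1.6 m
Area = pi*(r_max^2 - r_min^2)
= pi*(139.24 - 2.56)
= pi * 136.68
= 429.3929 m^2


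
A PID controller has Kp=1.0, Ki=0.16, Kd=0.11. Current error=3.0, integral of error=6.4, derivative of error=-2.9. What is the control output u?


u = Kp*e + Ki*int(e) + Kd*de/dt
= 1.0*3.0 + 0.16*6.4 + 0.11*(-2.9)
= 3.0 + 1.024 + -0.319
= 3.705


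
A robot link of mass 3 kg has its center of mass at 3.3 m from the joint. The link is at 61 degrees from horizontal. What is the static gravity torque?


tau = m*g*L*cos(angle)
= 3 * 9.81 * 3.3 * cos(61 deg)
= 3 * 9.81 * 3.3 * 0.4848
= 47.0842 Nm


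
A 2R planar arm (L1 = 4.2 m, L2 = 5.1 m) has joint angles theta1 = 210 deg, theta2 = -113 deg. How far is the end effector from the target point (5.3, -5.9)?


End effector via forward kinematics:
x = L1*cos(t1) + L2*cos(t1+t2) = -4.2588
y = L1*sin(t1) + L2*sin(t1+t2) = 2.962
Distance to target:
d = sqrt((5.3 - -4.2588)^2 + (-5.9 - 2.962)^2)
= sqrt(91.3714 + 78.5348)
= 13.0348 m


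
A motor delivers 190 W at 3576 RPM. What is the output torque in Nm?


omega = 3576 * 2*pi/60 = 374.4778 rad/s
tau = P / omega = 190 / 374.4778
= 0.5074 Nm


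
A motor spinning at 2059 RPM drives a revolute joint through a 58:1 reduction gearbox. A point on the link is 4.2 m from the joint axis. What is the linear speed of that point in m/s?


omega_motor = 2059 * 2*pi/60 = 215.618 rad/s
omega_joint = omega_motor / 58 = 3.7176 rad/s
v = omega_joint * r = 3.7176 * 4.2
= 15.6137 m/s


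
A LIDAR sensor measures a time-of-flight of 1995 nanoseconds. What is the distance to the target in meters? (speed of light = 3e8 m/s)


tof = 1995 ns = 1.995e-06 s
dist = c * tof / 2
= 3e8 * 1.995e-06 / 2
= 299.25 m


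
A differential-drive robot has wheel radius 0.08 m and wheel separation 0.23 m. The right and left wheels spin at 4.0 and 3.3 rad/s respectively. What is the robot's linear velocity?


vR = r*wR = 0.08*4.0 = 0.32 m/s
vL = r*wL = 0.08*3.3 = 0.264 m/s
v = (vR+vL)/2 = 0.292 m/s
omega = (vR-vL)/L = 0.2435 rad/s
linear velocity = 0.292 m/s


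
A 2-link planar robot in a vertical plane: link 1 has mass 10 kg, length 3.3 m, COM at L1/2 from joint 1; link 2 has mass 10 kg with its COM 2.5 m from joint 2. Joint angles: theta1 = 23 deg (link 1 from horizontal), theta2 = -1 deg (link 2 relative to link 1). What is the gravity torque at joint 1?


Horizontal distance from joint 1 to link-1 COM:
  x_c1 = (L1/2)*cos(t1) = 1.65 * 0.9205 = 1.5188 m
Horizontal distance from joint 1 to link-2 COM:
  x_c2 = L1*cos(t1) + Lc2*cos(t1+t2)
       = 3.3*0.9205 + 2.5*0.9272 = 5.3556 m
tau1 = m1*g*x_c1 + m2*g*x_c2
     = 10*9.81*1.5188 + 10*9.81*5.3556
     = 148.9975 + 525.3869
     = 674.3844 Nm


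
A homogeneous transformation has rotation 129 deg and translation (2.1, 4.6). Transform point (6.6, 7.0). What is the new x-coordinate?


x' = cos(theta)*px - sin(theta)*py + tx
= -0.6293*6.6 - 0.7771*7.0 + 2.1
= -7.4935


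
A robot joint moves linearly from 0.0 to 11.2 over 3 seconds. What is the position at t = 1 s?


s = t/T = 1/3 = 0.3333
p(t) = p0 + (pf-p0)*s
= 0.0 + (11.2 - 0.0) * 0.3333
= 3.7333


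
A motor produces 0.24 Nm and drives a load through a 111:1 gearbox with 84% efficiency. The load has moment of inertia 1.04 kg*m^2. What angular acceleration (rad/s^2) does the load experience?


tau_out = tau_motor * N * eta
= 0.24 * 111 * 0.84 = 22.3776 Nm
alpha = tau_out / I = 22.3776 / 1.04
= 21.5169 rad/s^2


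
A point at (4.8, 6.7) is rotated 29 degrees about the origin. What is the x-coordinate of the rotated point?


x' = x*cos(theta) - y*sin(theta)
cos(29 deg) = 0.8746, sin(29 deg) = 0.4848
x' = 4.8 * 0.8746 - 6.7 * 0.4848
= 4.1982 - 3.2482
= 0.95


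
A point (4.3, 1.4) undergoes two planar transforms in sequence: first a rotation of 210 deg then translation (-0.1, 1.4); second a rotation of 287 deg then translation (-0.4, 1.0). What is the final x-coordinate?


After transform 1:
x1 = cos(210)*4.3 - sin(210)*1.4 + -0.1 = -3.1239
y1 = sin(210)*4.3 + cos(210)*1.4 + 1.4 = -1.9624
After transform 2:
x2 = cos(287)*-3.1239 - sin(287)*-1.9624 + -0.4
= -3.19


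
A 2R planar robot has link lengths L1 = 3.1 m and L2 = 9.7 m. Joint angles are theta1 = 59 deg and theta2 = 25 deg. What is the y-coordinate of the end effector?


Convert angles to radians: theta1 = 1.0297, theta2 = 0.4363
y = L1*sin(theta1) + L2*sin(theta1+theta2)
y = 2.6572 + 9.6469
y = 12.3041


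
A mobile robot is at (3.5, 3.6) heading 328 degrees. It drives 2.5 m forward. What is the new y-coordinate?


y_new = y0 + d*sin(theta)
= 3.6 + 2.5*sin(328)
= 3.6 + -1.3248
= 2.2752


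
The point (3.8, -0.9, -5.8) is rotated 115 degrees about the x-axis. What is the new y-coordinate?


Rotation about x-axis: y' = y*cos(theta) - z*sin(theta)
= -0.9 * -0.4226 - -5.8 * 0.9063
= 5.6369


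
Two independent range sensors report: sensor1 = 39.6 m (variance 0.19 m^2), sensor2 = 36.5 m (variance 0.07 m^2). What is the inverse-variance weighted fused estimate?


w1 = (1/var1) / (1/var1 + 1/var2)
   = 5.2632 / (5.2632 + 14.2857) = 0.2692
w2 = 1 - w1 = 0.7308
fused = w1*s1 + w2*s2 = 10.6615 + 26.6731
= 37.3346 m


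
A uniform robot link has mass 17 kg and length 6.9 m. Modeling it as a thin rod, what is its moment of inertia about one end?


I = (1/3) * m * L^2
= (1/3) * 17 * 6.9^2
= 0.333333 * 17 * 47.61
= 269.79 kg*m^2


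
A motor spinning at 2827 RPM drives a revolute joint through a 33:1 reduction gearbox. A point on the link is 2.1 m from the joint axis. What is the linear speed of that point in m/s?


omega_motor = 2827 * 2*pi/60 = 296.0427 rad/s
omega_joint = omega_motor / 33 = 8.971 rad/s
v = omega_joint * r = 8.971 * 2.1
= 18.8391 m/s


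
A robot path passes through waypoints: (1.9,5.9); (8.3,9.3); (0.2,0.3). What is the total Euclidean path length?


Segment lengths:
  seg1 = sqrt((6.4)^2 + (3.4)^2) = 7.2471
  seg2 = sqrt((-8.1)^2 + (-9.0)^2) = 12.1083
Total = 19.3553


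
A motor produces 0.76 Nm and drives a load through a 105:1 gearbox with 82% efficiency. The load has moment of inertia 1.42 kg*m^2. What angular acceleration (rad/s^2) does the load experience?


tau_out = tau_motor * N * eta
= 0.76 * 105 * 0.82 = 65.436 Nm
alpha = tau_out / I = 65.436 / 1.42
= 46.0817 rad/s^2


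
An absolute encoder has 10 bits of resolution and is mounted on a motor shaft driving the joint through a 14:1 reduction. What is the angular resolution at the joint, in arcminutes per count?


counts = 2^10 = 1024
effective counts at joint = 1024 * 14 = 14336
resolution = 360*60 / 14336
= 1.5067 arcmin/count


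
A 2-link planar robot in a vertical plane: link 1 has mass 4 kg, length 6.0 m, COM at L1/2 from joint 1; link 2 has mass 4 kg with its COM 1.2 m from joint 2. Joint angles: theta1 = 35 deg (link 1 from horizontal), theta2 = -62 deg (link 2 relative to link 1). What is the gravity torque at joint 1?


Horizontal distance from joint 1 to link-1 COM:
  x_c1 = (L1/2)*cos(t1) = 3.0 * 0.8192 = 2.4575 m
Horizontal distance from joint 1 to link-2 COM:
  x_c2 = L1*cos(t1) + Lc2*cos(t1+t2)
       = 6.0*0.8192 + 1.2*0.891 = 5.9841 m
tau1 = m1*g*x_c1 + m2*g*x_c2
     = 4*9.81*2.4575 + 4*9.81*5.9841
     = 96.4306 + 234.8169
     = 331.2475 Nm


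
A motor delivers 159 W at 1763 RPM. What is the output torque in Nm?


omega = 1763 * 2*pi/60 = 184.6209 rad/s
tau = P / omega = 159 / 184.6209
= 0.8612 Nm


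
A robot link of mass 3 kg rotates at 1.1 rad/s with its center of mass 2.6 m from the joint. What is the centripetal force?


F = m * omega^2 * r
= 3 * 1.1^2 * 2.6
= 3 * 1.21 * 2.6
= 9.438 N


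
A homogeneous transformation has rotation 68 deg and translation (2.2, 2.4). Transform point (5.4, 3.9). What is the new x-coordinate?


x' = cos(theta)*px - sin(theta)*py + tx
= 0.3746*5.4 - 0.9272*3.9 + 2.2
= 0.6069


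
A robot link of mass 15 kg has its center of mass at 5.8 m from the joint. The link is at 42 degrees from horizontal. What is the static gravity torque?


tau = m*g*L*cos(angle)
= 15 * 9.81 * 5.8 * cos(42 deg)
= 15 * 9.81 * 5.8 * 0.7431
= 634.2518 Nm


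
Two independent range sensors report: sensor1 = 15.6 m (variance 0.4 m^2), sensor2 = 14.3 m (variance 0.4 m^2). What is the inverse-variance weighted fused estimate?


w1 = (1/var1) / (1/var1 + 1/var2)
   = 2.5 / (2.5 + 2.5) = 0.5
w2 = 1 - w1 = 0.5
fused = w1*s1 + w2*s2 = 7.8 + 7.15
= 14.95 m


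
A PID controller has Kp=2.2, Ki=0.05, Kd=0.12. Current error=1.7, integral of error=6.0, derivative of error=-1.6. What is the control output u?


u = Kp*e + Ki*int(e) + Kd*de/dt
= 2.2*1.7 + 0.05*6.0 + 0.12*(-1.6)
= 3.74 + 0.3 + -0.192
= 3.848


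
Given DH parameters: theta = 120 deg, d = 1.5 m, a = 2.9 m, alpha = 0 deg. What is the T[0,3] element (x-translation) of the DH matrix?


T[0,3] = a * cos(theta)
= 2.9 * cos(120 deg)
= 2.9 * -0.5
= -1.45


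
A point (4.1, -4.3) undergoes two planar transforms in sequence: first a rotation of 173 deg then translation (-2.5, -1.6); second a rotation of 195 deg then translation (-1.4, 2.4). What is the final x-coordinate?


After transform 1:
x1 = cos(173)*4.1 - sin(173)*-4.3 + -2.5 = -6.0454
y1 = sin(173)*4.1 + cos(173)*-4.3 + -1.6 = 3.1676
After transform 2:
x2 = cos(195)*-6.0454 - sin(195)*3.1676 + -1.4
= 5.2592


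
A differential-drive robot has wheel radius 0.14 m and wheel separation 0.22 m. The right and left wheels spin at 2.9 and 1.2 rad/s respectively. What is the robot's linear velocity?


vR = r*wR = 0.14*2.9 = 0.406 m/s
vL = r*wL = 0.14*1.2 = 0.168 m/s
v = (vR+vL)/2 = 0.287 m/s
omega = (vR-vL)/L = 1.0818 rad/s
linear velocity = 0.287 m/s


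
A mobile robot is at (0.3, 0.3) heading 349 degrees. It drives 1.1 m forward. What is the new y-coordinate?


y_new = y0 + d*sin(theta)
= 0.3 + 1.1*sin(349)
= 0.3 + -0.2099
= 0.0901


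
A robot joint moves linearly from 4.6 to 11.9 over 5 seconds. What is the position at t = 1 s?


s = t/T = 1/5 = 0.2
p(t) = p0 + (pf-p0)*s
= 4.6 + (11.9 - 4.6) * 0.2
= 6.06


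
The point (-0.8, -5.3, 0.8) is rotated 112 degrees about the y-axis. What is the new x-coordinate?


Rotation about y-axis: x' = x*cos(theta) + z*sin(theta)
= -0.8 * -0.3746 + 0.8 * 0.9272
= 1.0414


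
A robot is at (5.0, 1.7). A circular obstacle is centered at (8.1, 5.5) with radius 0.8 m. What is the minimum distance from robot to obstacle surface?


center_dist = sqrt((5.0-8.1)^2 + (1.7-5.5)^2)
= sqrt(9.61 + 14.44)
= 4.9041
min_dist = center_dist - radius = 4.9041 - 0.8 = 4.1041 m


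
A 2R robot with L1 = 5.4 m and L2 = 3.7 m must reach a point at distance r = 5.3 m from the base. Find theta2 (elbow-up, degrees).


cos(theta2) = (r^2 - L1^2 - L2^2) / (2*L1*L2)
cos(theta2) = (28.09 - 29.16 - 13.69) / 39.96
cos(theta2) = -0.369369
theta2 = 111.6767 degrees


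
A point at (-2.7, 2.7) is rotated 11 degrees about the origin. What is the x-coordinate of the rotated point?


x' = x*cos(theta) - y*sin(theta)
cos(11 deg) = 0.9816, sin(11 deg) = 0.1908
x' = -2.7 * 0.9816 - 2.7 * 0.1908
= -2.6504 - 0.5152
= -3.1656


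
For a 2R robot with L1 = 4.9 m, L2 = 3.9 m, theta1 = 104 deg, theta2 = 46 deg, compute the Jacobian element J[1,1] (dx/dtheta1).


J[1,1] = -L1*sin(t1) - L2*sin(t1+t2)
= -4.9*sin(104) - 3.9*sin(150)
= -6.7044


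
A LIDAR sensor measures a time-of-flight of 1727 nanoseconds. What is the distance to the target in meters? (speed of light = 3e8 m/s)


tof = 1727 ns = 1.727e-06 s
dist = c * tof / 2
= 3e8 * 1.727e-06 / 2
= 259.05 m


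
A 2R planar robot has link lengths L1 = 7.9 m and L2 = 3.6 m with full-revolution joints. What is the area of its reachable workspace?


r_max = L1 + L2 = 11.5 m
r_min = |L1 - L2| = 4.3 m
Area = pi*(r_max^2 - r_min^2)
= pi*(132.25 - 18.49)
= pi * 113.76
= 357.3876 m^2


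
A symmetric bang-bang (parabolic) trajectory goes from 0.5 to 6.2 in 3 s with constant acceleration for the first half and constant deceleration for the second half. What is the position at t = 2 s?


Symmetric rest-to-rest: each phase covers (pf-p0)/2 in time T/2. 0.5*a*(T/2)^2 = (pf-p0)/2 => a = 4*(pf-p0)/T^2
a = 4*(6.2-0.5)/3^2 = 2.5333
t = 2 is in the deceleration phase (t > T/2).
p = pf - 0.5*a*(T-t)^2 = 6.2 - 0.5*2.5333*1^2
= 4.9333


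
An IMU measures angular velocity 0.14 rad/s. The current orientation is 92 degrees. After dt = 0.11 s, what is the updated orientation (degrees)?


delta_theta = w * dt = 0.14 * 0.11 = 0.0154 rad
= 0.8824 deg
theta_new = 92 + 0.8824 = 92.8824 deg


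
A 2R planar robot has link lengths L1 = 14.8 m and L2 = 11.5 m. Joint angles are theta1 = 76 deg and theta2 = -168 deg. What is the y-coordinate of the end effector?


Convert angles to radians: theta1 = 1.3265, theta2 = -2.9322
y = L1*sin(theta1) + L2*sin(theta1+theta2)
y = 14.3604 + -11.493
y = 2.8674


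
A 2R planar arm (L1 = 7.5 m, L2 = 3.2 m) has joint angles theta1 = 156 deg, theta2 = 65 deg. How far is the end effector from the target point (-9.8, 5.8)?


End effector via forward kinematics:
x = L1*cos(t1) + L2*cos(t1+t2) = -9.2667
y = L1*sin(t1) + L2*sin(t1+t2) = 0.9511
Distance to target:
d = sqrt((-9.8 - -9.2667)^2 + (5.8 - 0.9511)^2)
= sqrt(0.2844 + 23.5115)
= 4.8781 m


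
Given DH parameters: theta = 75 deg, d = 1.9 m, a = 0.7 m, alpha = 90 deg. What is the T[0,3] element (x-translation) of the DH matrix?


T[0,3] = a * cos(theta)
= 0.7 * cos(75 deg)
= 0.7 * 0.2588
= 0.1812


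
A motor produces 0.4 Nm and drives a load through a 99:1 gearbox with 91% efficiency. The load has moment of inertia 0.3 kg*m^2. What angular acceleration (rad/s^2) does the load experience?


tau_out = tau_motor * N * eta
= 0.4 * 99 * 0.91 = 36.036 Nm
alpha = tau_out / I = 36.036 / 0.3
= 120.12 rad/s^2


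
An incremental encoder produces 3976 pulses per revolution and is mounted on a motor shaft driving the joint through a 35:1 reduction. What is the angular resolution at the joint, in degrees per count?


counts per rev = 3976
effective counts at joint = 3976 * 35 = 139160
resolution = 360 / 139160
= 0.0026 deg/count


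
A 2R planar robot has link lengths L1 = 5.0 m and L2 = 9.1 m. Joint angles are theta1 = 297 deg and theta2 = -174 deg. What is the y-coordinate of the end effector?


Convert angles to radians: theta1 = 5.1836, theta2 = -3.0369
y = L1*sin(theta1) + L2*sin(theta1+theta2)
y = -4.455 + 7.6319
y = 3.1769


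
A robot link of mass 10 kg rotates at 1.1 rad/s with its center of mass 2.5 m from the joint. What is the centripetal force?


F = m * omega^2 * r
= 10 * 1.1^2 * 2.5
= 10 * 1.21 * 2.5
= 30.25 N


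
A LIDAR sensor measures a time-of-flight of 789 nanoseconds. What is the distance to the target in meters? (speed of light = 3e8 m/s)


tof = 789 ns = 7.89e-07 s
dist = c * tof / 2
= 3e8 * 7.89e-07 / 2
= 118.35 m


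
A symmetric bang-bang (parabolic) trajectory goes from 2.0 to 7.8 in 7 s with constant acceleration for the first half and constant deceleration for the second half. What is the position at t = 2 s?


Symmetric rest-to-rest: each phase covers (pf-p0)/2 in time T/2. 0.5*a*(T/2)^2 = (pf-p0)/2 => a = 4*(pf-p0)/T^2
a = 4*(7.8-2.0)/7^2 = 0.4735
t = 2 is in the acceleration phase (t <= T/2).
p = p0 + 0.5*a*t^2 = 2.0 + 0.5*0.4735*2^2
= 2.9469


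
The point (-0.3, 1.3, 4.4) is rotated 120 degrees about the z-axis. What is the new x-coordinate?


Rotation about z-axis: x' = x*cos(theta) - y*sin(theta)
= -0.3 * -0.5 - 1.3 * 0.866
= -0.9758


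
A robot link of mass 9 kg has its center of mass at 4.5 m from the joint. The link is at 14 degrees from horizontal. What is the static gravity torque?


tau = m*g*L*cos(angle)
= 9 * 9.81 * 4.5 * cos(14 deg)
= 9 * 9.81 * 4.5 * 0.9703
= 385.5033 Nm


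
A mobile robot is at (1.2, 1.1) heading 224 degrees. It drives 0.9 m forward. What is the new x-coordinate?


x_new = x0 + d*cos(theta)
= 1.2 + 0.9*cos(224)
= 1.2 + -0.6474
= 0.5526


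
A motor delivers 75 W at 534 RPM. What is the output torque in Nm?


omega = 534 * 2*pi/60 = 55.9203 rad/s
tau = P / omega = 75 / 55.9203
= 1.3412 Nm


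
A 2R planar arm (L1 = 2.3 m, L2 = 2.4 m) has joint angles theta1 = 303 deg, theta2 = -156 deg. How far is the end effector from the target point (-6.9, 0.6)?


End effector via forward kinematics:
x = L1*cos(t1) + L2*cos(t1+t2) = -0.7601
y = L1*sin(t1) + L2*sin(t1+t2) = -0.6218
Distance to target:
d = sqrt((-6.9 - -0.7601)^2 + (0.6 - -0.6218)^2)
= sqrt(37.6979 + 1.4928)
= 6.2602 m


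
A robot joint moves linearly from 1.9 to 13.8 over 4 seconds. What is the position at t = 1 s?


s = t/T = 1/4 = 0.25
p(t) = p0 + (pf-p0)*s
= 1.9 + (13.8 - 1.9) * 0.25
= 4.875


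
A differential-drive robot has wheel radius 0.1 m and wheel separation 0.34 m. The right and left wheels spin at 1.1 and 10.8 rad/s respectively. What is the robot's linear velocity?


vR = r*wR = 0.1*1.1 = 0.11 m/s
vL = r*wL = 0.1*10.8 = 1.08 m/s
v = (vR+vL)/2 = 0.595 m/s
omega = (vR-vL)/L = -2.8529 rad/s
linear velocity = 0.595 m/s


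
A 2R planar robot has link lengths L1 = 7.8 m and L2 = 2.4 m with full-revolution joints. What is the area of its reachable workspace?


r_max = L1 + L2 = 10.2 m
r_min = |L1 - L2| = 5.4 m
Area = pi*(r_max^2 - r_min^2)
= pi*(104.04 - 29.16)
= pi * 74.88
= 235.2425 m^2


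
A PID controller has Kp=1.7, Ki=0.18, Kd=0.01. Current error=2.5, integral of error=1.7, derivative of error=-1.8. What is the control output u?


u = Kp*e + Ki*int(e) + Kd*de/dt
= 1.7*2.5 + 0.18*1.7 + 0.01*(-1.8)
= 4.25 + 0.306 + -0.018
= 4.538


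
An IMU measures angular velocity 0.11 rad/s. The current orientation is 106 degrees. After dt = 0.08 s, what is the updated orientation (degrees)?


delta_theta = w * dt = 0.11 * 0.08 = 0.0088 rad
= 0.5042 deg
theta_new = 106 + 0.5042 = 106.5042 deg
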